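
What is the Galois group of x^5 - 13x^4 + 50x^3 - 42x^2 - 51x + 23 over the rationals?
C_5 (also written C5)

The polynomial f is an irreducible quintic over Q, so G = Gal(f/Q) is a transitive subgroup of S_5: one of C_5 (5T1, order 5), D_5 (5T2, order 10), F_20 (5T3, order 20), A_5 (5T4, order 60) or S_5 (5T5, order 120). The discriminant of f is 15352201216 = 123904^2, a perfect square, so G is contained in A_5. The transitive groups of degree 5 contained in A_5 are: C_5 (5T1, order 5), D_5 (5T2, order 10), A_5 (5T4, order 60). By Dedekind's theorem, for a prime p not dividing disc(f) the degrees of the irreducible factors of f mod p form the cycle type of an element of G. Factoring f modulo the 14 such primes p <= 53 (skipping 2, 11, which divide the discriminant), each new pattern first appears at: mod 3: f = (x^5 + 2x^4 + 2x^3 + 2), pattern 5; mod 23: f = (x)(x + 8)(x + 12)(x + 15)(x + 21), pattern 1+1+1+1+1. No other pattern occurs in this range, so the set of observed cycle types is {5, 1+1+1+1+1}. The candidates containing elements of all these cycle types are C_5 (5T1) of order 5, D_5 (5T2) of order 10, A_5 (5T4) of order 60; the others are excluded. The observed types are precisely the cycle types that occur in C_5 (5T1). Each of the other remaining candidates has further cycle types, and by the Chebotarev density theorem the matching factorization patterns would occur for a proportion of primes equal to their share of the group: D_5 (5T2) additionally contains elements of type 2+2+1 (5 of its 10 elements, about 50% of primes); A_5 (5T4) additionally contains elements of type 3+1+1, 2+2+1 (35 of its 60 elements, about 58% of primes). None of the 14 primes tested shows any such pattern (for each of these groups the chance of that is below 10^-4), which rules them out. Hence G = C_5 (5T1), of order 5.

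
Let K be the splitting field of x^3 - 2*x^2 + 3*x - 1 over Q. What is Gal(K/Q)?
S_3 (order 6)

The polynomial is an irreducible cubic over Q and its discriminant is -23, which is not a perfect square. For an irreducible cubic, a non-square discriminant gives Galois group S_3.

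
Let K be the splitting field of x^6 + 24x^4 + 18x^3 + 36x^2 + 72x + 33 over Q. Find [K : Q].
12

The degree of the splitting field over Q equals the order of the Galois group, so first determine the group. The polynomial f is an irreducible sextic over Q, so G = Gal(f/Q) is one of the 16 transitive subgroups 6T1, ..., 6T16 of S_6. The discriminant of f is 273843168325632, which is not a perfect square, so G is not contained in A_6. The transitive groups of degree 6 not contained in A_6 are: C_6 (6T1, order 6), S_3 (6T2, order 6), D_6 (6T3, order 12), C_3 x S_3 (6T5, order 18), A_4 x C_2 (6T6, order 24), S_4 (6T8, order 24), S_3 x S_3 (6T9, order 36), S_4 x C_2 (6T11, order 48), (S_3 x S_3) : C_2 (6T13, order 72), PGL(2,5) (6T14, order 120), S_6 (6T16, order 720). By Dedekind's theorem, for a prime p not dividing disc(f) the degrees of the irreducible factors of f mod p form the cycle type of an element of G. Factoring f modulo the 79 such primes p <= 431 (skipping 2, 3, 19, 97, which divide the discriminant), each new pattern first appears at: mod 5: f = (x^6 + 4x^4 + 3x^3 + x^2 + 2x + 3), pattern 6; mod 7: f = (x^2 + 3x + 6)(x^2 + 5x + 5)(x^2 + 6x + 6), pattern 2+2+2; mod 11: f = (x)(x + 9)(x^2 + 4)(x^2 + 2x + 2), pattern 2+2+1+1; mod 13: f = (x^3 + x + 6)(x^3 + 10x + 12), pattern 3+3; mod 181: f = (x + 37)(x + 103)(x + 126)(x + 133)(x + 157)(x + 168), pattern 1+1+1+1+1+1. No other pattern occurs in this range, so the set of observed cycle types is {6, 2+2+2, 2+2+1+1, 3+3, 1+1+1+1+1+1}. The candidates containing elements of all these cycle types are D_6 (6T3) of order 12, A_4 x C_2 (6T6) of order 24, S_3 x S_3 (6T9) of order 36, S_4 x C_2 (6T11) of order 48, (S_3 x S_3) : C_2 (6T13) of order 72, PGL(2,5) (6T14) of order 120, S_6 (6T16) of order 720; the others are excluded. The observed types are precisely the cycle types that occur in D_6 (6T3). Each of the other remaining candidates has further cycle types, and by the Chebotarev density theorem the matching factorization patterns would occur for a proportion of primes equal to their share of the group: A_4 x C_2 (6T6) additionally contains elements of type 2+1+1+1+1 (3 of its 24 elements, about 12% of primes); S_3 x S_3 (6T9) additionally contains elements of type 3+1+1+1 (4 of its 36 elements, about 11% of primes); S_4 x C_2 (6T11) additionally contains elements of type 4+2, 4+1+1, 2+1+1+1+1 (15 of its 48 elements, about 31% of primes); (S_3 x S_3) : C_2 (6T13) additionally contains elements of type 4+2, 3+2+1, 3+1+1+1, 2+1+1+1+1 (40 of its 72 elements, about 56% of primes); PGL(2,5) (6T14) additionally contains elements of type 5+1, 4+1+1 (54 of its 120 elements, about 45% of primes); S_6 (6T16) additionally contains elements of type 5+1, 4+2, 4+1+1, 3+2+1, 3+1+1+1, 2+1+1+1+1 (499 of its 720 elements, about 69% of primes). None of the 79 primes tested shows any such pattern (for each of these groups the chance of that is below 10^-4), which rules them out. Hence G = D_6 (6T3), of order 12. The Galois group D_6 (6T3) has order 12, so the splitting field has degree 12 over Q.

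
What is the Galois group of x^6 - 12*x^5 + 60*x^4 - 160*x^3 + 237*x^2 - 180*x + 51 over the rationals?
A_4 (also written A4)

The polynomial f is an irreducible sextic over Q, so G = Gal(f/Q) is one of the 16 transitive subgroups 6T1, ..., 6T16 of S_6. The discriminant of f is 419904 = 648^2, a perfect square, so G is contained in A_6. The transitive groups of degree 6 contained in A_6 are: A_4 (6T4, order 12), S_4 (6T7, order 24), (C_3 x C_3) : C_4 (6T10, order 36), PSL(2,5) (6T12, order 60), A_6 (6T15, order 360). By Dedekind's theorem, for a prime p not dividing disc(f) the degrees of the irreducible factors of f mod p form the cycle type of an element of G. Factoring f modulo the 33 such primes p <= 149 (skipping 2, 3, which divide the discriminant), each new pattern first appears at: mod 5: f = (x^3 + x + 1)(x^3 + 3x^2 + 4x + 1), pattern 3+3; mod 17: f = (x)(x + 13)(x^2 + 13x + 1)(x^2 + 13x + 11), pattern 2+2+1+1; mod 71: f = (x + 2)(x + 3)(x + 30)(x + 37)(x + 64)(x + 65), pattern 1+1+1+1+1+1. No other pattern occurs in this range, so the set of observed cycle types is {3+3, 2+2+1+1, 1+1+1+1+1+1}. The candidates containing elements of all these cycle types are A_4 (6T4) of order 12, S_4 (6T7) of order 24, (C_3 x C_3) : C_4 (6T10) of order 36, PSL(2,5) (6T12) of order 60, A_6 (6T15) of order 360; the others are excluded. The observed types are precisely the cycle types that occur in A_4 (6T4). Each of the other remaining candidates has further cycle types, and by the Chebotarev density theorem the matching factorization patterns would occur for a proportion of primes equal to their share of the group: S_4 (6T7) additionally contains elements of type 4+2 (6 of its 24 elements, about 25% of primes); (C_3 x C_3) : C_4 (6T10) additionally contains elements of type 4+2, 3+1+1+1 (22 of its 36 elements, about 61% of primes); PSL(2,5) (6T12) additionally contains elements of type 5+1 (24 of its 60 elements, about 40% of primes); A_6 (6T15) additionally contains elements of type 5+1, 4+2, 3+1+1+1 (274 of its 360 elements, about 76% of primes). None of the 33 primes tested shows any such pattern (for each of these groups the chance of that is below 10^-4), which rules them out. Hence G = A_4 (6T4), of order 12.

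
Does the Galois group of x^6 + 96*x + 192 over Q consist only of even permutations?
The polynomial is irreducible of degree 6 over Q. Its discriminant is -9727331052552192, which is not a perfect square. A Galois group lies in the alternating group exactly when the discriminant is a square in Q, so the Galois group ((S_3 x S_3) : C_2) is not contained in A_6.

No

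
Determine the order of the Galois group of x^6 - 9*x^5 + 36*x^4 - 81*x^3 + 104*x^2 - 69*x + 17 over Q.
The degree of the splitting field over Q equals the order of the Galois group, so first determine the group. The polynomial f is an irreducible sextic over Q, so G = Gal(f/Q) is one of the 16 transitive subgroups 6T1, ..., 6T16 of S_6. The discriminant of f is 810448, which is not a perfect square, so G is not contained in A_6. The transitive groups of degree 6 not contained in A_6 are: C_6 (6T1, order 6), S_3 (6T2, order 6), D_6 (6T3, order 12), C_3 x S_3 (6T5, order 18), A_4 x C_2 (6T6, order 24), S_4 (6T8, order 24), S_3 x S_3 (6T9, order 36), S_4 x C_2 (6T11, order 48), (S_3 x S_3) : C_2 (6T13, order 72), PGL(2,5) (6T14, order 120), S_6 (6T16, order 720). By Dedekind's theorem, for a prime p not dividing disc(f) the degrees of the irreducible factors of f mod p form the cycle type of an element of G. Factoring f modulo the 22 such primes p <= 89 (skipping 2, 37, which divide the discriminant), each new pattern first appears at: mod 3: f = (x^3 + x^2 + 2x + 1)(x^3 + 2x^2 + 2x + 2), pattern 3+3; mod 5: f = (x^2 + x + 2)(x^2 + 2x + 4)(x^2 + 3x + 4), pattern 2+2+2; mod 17: f = (x)(x + 14)(x^4 + 11x^3 + x^2 + 7x + 6), pattern 4+1+1; mod 67: f = (x + 3)(x + 61)(x^2 + 64x + 42)(x^2 + 64x + 52), pattern 2+2+1+1. No other pattern occurs in this range, so the set of observed cycle types is {3+3, 2+2+2, 4+1+1, 2+2+1+1}. The candidates containing elements of all these cycle types are S_4 (6T8) of order 24, S_4 x C_2 (6T11) of order 48, PGL(2,5) (6T14) of order 120, S_6 (6T16) of order 720; the others are excluded. The observed types are precisely the cycle types that occur in S_4 (6T8) (apart from the identity). Each of the other remaining candidates has further cycle types, and by the Chebotarev density theorem the matching factorization patterns would occur for a proportion of primes equal to their share of the group: S_4 x C_2 (6T11) additionally contains elements of type 6, 4+2, 2+1+1+1+1 (17 of its 48 elements, about 35% of primes); PGL(2,5) (6T14) additionally contains elements of type 6, 5+1 (44 of its 120 elements, about 37% of primes); S_6 (6T16) additionally contains elements of type 6, 5+1, 4+2, 3+2+1, 3+1+1+1, 2+1+1+1+1 (529 of its 720 elements, about 73% of primes). None of the 22 primes tested shows any such pattern (for each of these groups the chance of that is below 10^-4), which rules them out. Hence G = S_4 (6T8), of order 24. The Galois group S_4 (6T8) has order 24, so the splitting field has degree 24 over Q.

24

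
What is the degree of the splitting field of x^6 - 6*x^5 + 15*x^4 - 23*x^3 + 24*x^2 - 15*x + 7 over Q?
The degree of the splitting field over Q equals the order of the Galois group, so first determine the group. The polynomial f is an irreducible sextic over Q, so G = Gal(f/Q) is one of the 16 transitive subgroups 6T1, ..., 6T16 of S_6. The discriminant of f is -177147, which is not a perfect square, so G is not contained in A_6. The transitive groups of degree 6 not contained in A_6 are: C_6 (6T1, order 6), S_3 (6T2, order 6), D_6 (6T3, order 12), C_3 x S_3 (6T5, order 18), A_4 x C_2 (6T6, order 24), S_4 (6T8, order 24), S_3 x S_3 (6T9, order 36), S_4 x C_2 (6T11, order 48), (S_3 x S_3) : C_2 (6T13, order 72), PGL(2,5) (6T14, order 120), S_6 (6T16, order 720). By Dedekind's theorem, for a prime p not dividing disc(f) the degrees of the irreducible factors of f mod p form the cycle type of an element of G. Factoring f modulo the 33 such primes p <= 139 (skipping 3, which divides the discriminant), each new pattern first appears at: mod 2: f = (x^6 + x^4 + x^3 + x + 1), pattern 6; mod 7: f = (x)(x + 1)(x + 3)(x^3 + 4x^2 + 3x + 2), pattern 3+1+1+1; mod 17: f = (x^2 + 2x + 4)(x^2 + 10x + 13)(x^2 + 16x + 7), pattern 2+2+2; mod 19: f = (x^3 + 16x^2 + 3x + 5)(x^3 + 16x^2 + 3x + 9), pattern 3+3; mod 73: f = (x + 12)(x + 20)(x + 21)(x + 28)(x + 29)(x + 30), pattern 1+1+1+1+1+1. No other pattern occurs in this range, so the set of observed cycle types is {6, 3+1+1+1, 2+2+2, 3+3, 1+1+1+1+1+1}. The candidates containing elements of all these cycle types are C_3 x S_3 (6T5) of order 18, S_3 x S_3 (6T9) of order 36, (S_3 x S_3) : C_2 (6T13) of order 72, S_6 (6T16) of order 720; the others are excluded. The observed types are precisely the cycle types that occur in C_3 x S_3 (6T5). Each of the other remaining candidates has further cycle types, and by the Chebotarev density theorem the matching factorization patterns would occur for a proportion of primes equal to their share of the group: S_3 x S_3 (6T9) additionally contains elements of type 2+2+1+1 (9 of its 36 elements, about 25% of primes); (S_3 x S_3) : C_2 (6T13) additionally contains elements of type 4+2, 3+2+1, 2+2+1+1, 2+1+1+1+1 (45 of its 72 elements, about 62% of primes); S_6 (6T16) additionally contains elements of type 5+1, 4+2, 4+1+1, 3+2+1, 2+2+1+1, 2+1+1+1+1 (504 of its 720 elements, about 70% of primes). None of the 33 primes tested shows any such pattern (for each of these groups the chance of that is below 10^-4), which rules them out. Hence G = C_3 x S_3 (6T5), of order 18. The Galois group C_3 x S_3 (6T5) has order 18, so the splitting field has degree 18 over Q.

18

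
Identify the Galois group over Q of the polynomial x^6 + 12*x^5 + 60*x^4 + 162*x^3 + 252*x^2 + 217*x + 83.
6T16: S_6

The polynomial f is an irreducible sextic over Q, so G = Gal(f/Q) is one of the 16 transitive subgroups 6T1, ..., 6T16 of S_6. The discriminant of f is 49781, which is not a perfect square, so G is not contained in A_6. The transitive groups of degree 6 not contained in A_6 are: C_6 (6T1, order 6), S_3 (6T2, order 6), D_6 (6T3, order 12), C_3 x S_3 (6T5, order 18), A_4 x C_2 (6T6, order 24), S_4 (6T8, order 24), S_3 x S_3 (6T9, order 36), S_4 x C_2 (6T11, order 48), (S_3 x S_3) : C_2 (6T13, order 72), PGL(2,5) (6T14, order 120), S_6 (6T16, order 720). By Dedekind's theorem, for a prime p not dividing disc(f) the degrees of the irreducible factors of f mod p form the cycle type of an element of G. Factoring f modulo the 4 such primes p <= 7, each new pattern first appears at: mod 2: f = (x^6 + x + 1), pattern 6; mod 5: f = (x + 1)(x^5 + x^4 + 4x^3 + 3x^2 + 4x + 3), pattern 5+1; mod 7: f = (x^2 + 4x + 1)(x^4 + x^3 + 6x^2 + 4x + 6), pattern 4+2. No other pattern occurs in this range, so the set of observed cycle types is {6, 5+1, 4+2}. Among the candidates above, the only group containing elements of all these cycle types is S_6 (6T16); every other candidate lacks at least one of them. Hence G = S_6 (6T16), of order 720.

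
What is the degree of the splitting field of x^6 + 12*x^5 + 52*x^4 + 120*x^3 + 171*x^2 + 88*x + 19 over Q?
The degree of the splitting field over Q equals the order of the Galois group, so first determine the group. The polynomial f is an irreducible sextic over Q, so G = Gal(f/Q) is one of the 16 transitive subgroups 6T1, ..., 6T16 of S_6. The discriminant of f is 51513463034944 = 7177288^2, a perfect square, so G is contained in A_6. The transitive groups of degree 6 contained in A_6 are: A_4 (6T4, order 12), S_4 (6T7, order 24), (C_3 x C_3) : C_4 (6T10, order 36), PSL(2,5) (6T12, order 60), A_6 (6T15, order 360). By Dedekind's theorem, for a prime p not dividing disc(f) the degrees of the irreducible factors of f mod p form the cycle type of an element of G. Factoring f modulo the 79 such primes p <= 421 (skipping 2, 19, 23, which divide the discriminant), each new pattern first appears at: mod 3: f = (x^3 + x^2 + 2)(x^3 + 2x^2 + 2x + 2), pattern 3+3; mod 5: f = (x^2 + 2x + 4)(x^4 + 3x^2 + 4x + 1), pattern 4+2; mod 43: f = (x + 7)(x + 37)(x^2 + 21x + 9)(x^2 + 33x + 26), pattern 2+2+1+1; mod 223: f = (x + 50)(x + 52)(x + 84)(x + 90)(x + 199)(x + 206), pattern 1+1+1+1+1+1. No other pattern occurs in this range, so the set of observed cycle types is {3+3, 4+2, 2+2+1+1, 1+1+1+1+1+1}. The candidates containing elements of all these cycle types are S_4 (6T7) of order 24, (C_3 x C_3) : C_4 (6T10) of order 36, A_6 (6T15) of order 360; the others are excluded. The observed types are precisely the cycle types that occur in S_4 (6T7). Each of the other remaining candidates has further cycle types, and by the Chebotarev density theorem the matching factorization patterns would occur for a proportion of primes equal to their share of the group: (C_3 x C_3) : C_4 (6T10) additionally contains elements of type 3+1+1+1 (4 of its 36 elements, about 11% of primes); A_6 (6T15) additionally contains elements of type 5+1, 3+1+1+1 (184 of its 360 elements, about 51% of primes). None of the 79 primes tested shows any such pattern (for each of these groups the chance of that is below 10^-4), which rules them out. Hence G = S_4 (6T7), of order 24. The Galois group S_4 (6T7) has order 24, so the splitting field has degree 24 over Q.

24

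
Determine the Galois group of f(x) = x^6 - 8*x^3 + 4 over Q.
S_3 x S_3

The polynomial f is an irreducible sextic over Q, so G = Gal(f/Q) is one of the 16 transitive subgroups 6T1, ..., 6T16 of S_6. The discriminant of f is 1289945088, which is not a perfect square, so G is not contained in A_6. The transitive groups of degree 6 not contained in A_6 are: C_6 (6T1, order 6), S_3 (6T2, order 6), D_6 (6T3, order 12), C_3 x S_3 (6T5, order 18), A_4 x C_2 (6T6, order 24), S_4 (6T8, order 24), S_3 x S_3 (6T9, order 36), S_4 x C_2 (6T11, order 48), (S_3 x S_3) : C_2 (6T13, order 72), PGL(2,5) (6T14, order 120), S_6 (6T16, order 720). By Dedekind's theorem, for a prime p not dividing disc(f) the degrees of the irreducible factors of f mod p form the cycle type of an element of G. Factoring f modulo the 23 such primes p <= 97 (skipping 2, 3, which divide the discriminant), each new pattern first appears at: mod 5: f = (x^6 + 2x^3 + 4), pattern 6; mod 11: f = (x + 2)(x + 8)(x^2 + 3x + 9)(x^2 + 9x + 4), pattern 2+2+1+1; mod 13: f = (x + 1)(x + 3)(x + 9)(x^3 + 4), pattern 3+1+1+1; mod 31: f = (x^2 + 3x + 28)(x^2 + 13x + 16)(x^2 + 15x + 18), pattern 2+2+2; mod 97: f = (x^3 + 16)(x^3 + 73), pattern 3+3. No other pattern occurs in this range, so the set of observed cycle types is {6, 2+2+1+1, 3+1+1+1, 2+2+2, 3+3}. The candidates containing elements of all these cycle types are S_3 x S_3 (6T9) of order 36, (S_3 x S_3) : C_2 (6T13) of order 72, S_6 (6T16) of order 720; the others are excluded. The observed types are precisely the cycle types that occur in S_3 x S_3 (6T9) (apart from the identity). Each of the other remaining candidates has further cycle types, and by the Chebotarev density theorem the matching factorization patterns would occur for a proportion of primes equal to their share of the group: (S_3 x S_3) : C_2 (6T13) additionally contains elements of type 4+2, 3+2+1, 2+1+1+1+1 (36 of its 72 elements, about 50% of primes); S_6 (6T16) additionally contains elements of type 5+1, 4+2, 4+1+1, 3+2+1, 2+1+1+1+1 (459 of its 720 elements, about 64% of primes). None of the 23 primes tested shows any such pattern (for each of these groups the chance of that is below 10^-4), which rules them out. Hence G = S_3 x S_3 (6T9), of order 36.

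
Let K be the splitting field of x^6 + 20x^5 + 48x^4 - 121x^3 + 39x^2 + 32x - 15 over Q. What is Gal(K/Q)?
The polynomial f is an irreducible sextic over Q, so G = Gal(f/Q) is one of the 16 transitive subgroups 6T1, ..., 6T16 of S_6. The discriminant of f is 30991489 = 5567^2, a perfect square, so G is contained in A_6. The transitive groups of degree 6 contained in A_6 are: A_4 (6T4, order 12), S_4 (6T7, order 24), (C_3 x C_3) : C_4 (6T10, order 36), PSL(2,5) (6T12, order 60), A_6 (6T15, order 360). By Dedekind's theorem, for a prime p not dividing disc(f) the degrees of the irreducible factors of f mod p form the cycle type of an element of G. Factoring f modulo the 21 such primes p <= 79 (skipping 19, which divides the discriminant), each new pattern first appears at: mod 2: f = (x + 1)(x^5 + x^4 + x^3 + x + 1), pattern 5+1; mod 7: f = (x^3 + 3)(x^3 + 6x^2 + 6x + 2), pattern 3+3; mod 61: f = (x + 8)(x + 14)(x^2 + 3x + 37)(x^2 + 56x + 19), pattern 2+2+1+1. No other pattern occurs in this range, so the set of observed cycle types is {5+1, 3+3, 2+2+1+1}. The candidates containing elements of all these cycle types are PSL(2,5) (6T12) of order 60, A_6 (6T15) of order 360; the others are excluded. The observed types are precisely the cycle types that occur in PSL(2,5) (6T12) (apart from the identity). Each of the other remaining candidates has further cycle types, and by the Chebotarev density theorem the matching factorization patterns would occur for a proportion of primes equal to their share of the group: A_6 (6T15) additionally contains elements of type 4+2, 3+1+1+1 (130 of its 360 elements, about 36% of primes). None of the 21 primes tested shows any such pattern (for each of these groups the chance of that is below 10^-4), which rules them out. Hence G = PSL(2,5) (6T12), of order 60.

PSL(2,5), A_5 acting on 6 points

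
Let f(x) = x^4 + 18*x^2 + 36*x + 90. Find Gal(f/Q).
The polynomial is an irreducible quartic over Q and its discriminant is 228614400 = 15120^2, a perfect square, so the Galois group is contained in A_4. The resolvent cubic y^3 - 18*y^2 - 360*y + 5184 splits completely over Q, which gives the Klein four-group V_4.

V_4, the Klein four-group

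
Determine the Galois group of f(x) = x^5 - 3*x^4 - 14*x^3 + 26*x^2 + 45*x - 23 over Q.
The polynomial f is an irreducible quintic over Q, so G = Gal(f/Q) is a transitive subgroup of S_5: one of C_5 (5T1, order 5), D_5 (5T2, order 10), F_20 (5T3, order 20), A_5 (5T4, order 60) or S_5 (5T5, order 120). The discriminant of f is 15352201216 = 123904^2, a perfect square, so G is contained in A_5. The transitive groups of degree 5 contained in A_5 are: C_5 (5T1, order 5), D_5 (5T2, order 10), A_5 (5T4, order 60). By Dedekind's theorem, for a prime p not dividing disc(f) the degrees of the irreducible factors of f mod p form the cycle type of an element of G. Factoring f modulo the 14 such primes p <= 53 (skipping 2, 11, which divide the discriminant), each new pattern first appears at: mod 3: f = (x^5 + x^3 + 2x^2 + 1), pattern 5; mod 23: f = (x)(x + 2)(x + 10)(x + 14)(x + 17), pattern 1+1+1+1+1. No other pattern occurs in this range, so the set of observed cycle types is {5, 1+1+1+1+1}. The candidates containing elements of all these cycle types are C_5 (5T1) of order 5, D_5 (5T2) of order 10, A_5 (5T4) of order 60; the others are excluded. The observed types are precisely the cycle types that occur in C_5 (5T1). Each of the other remaining candidates has further cycle types, and by the Chebotarev density theorem the matching factorization patterns would occur for a proportion of primes equal to their share of the group: D_5 (5T2) additionally contains elements of type 2+2+1 (5 of its 10 elements, about 50% of primes); A_5 (5T4) additionally contains elements of type 3+1+1, 2+2+1 (35 of its 60 elements, about 58% of primes). None of the 14 primes tested shows any such pattern (for each of these groups the chance of that is below 10^-4), which rules them out. Hence G = C_5 (5T1), of order 5.

5T1: C_5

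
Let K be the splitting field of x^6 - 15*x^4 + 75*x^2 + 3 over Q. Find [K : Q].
The degree of the splitting field over Q equals the order of the Galois group, so first determine the group. The polynomial f is an irreducible sextic over Q, so G = Gal(f/Q) is one of the 16 transitive subgroups 6T1, ..., 6T16 of S_6. The discriminant of f is -37572373905408, which is not a perfect square, so G is not contained in A_6. The transitive groups of degree 6 not contained in A_6 are: C_6 (6T1, order 6), S_3 (6T2, order 6), D_6 (6T3, order 12), C_3 x S_3 (6T5, order 18), A_4 x C_2 (6T6, order 24), S_4 (6T8, order 24), S_3 x S_3 (6T9, order 36), S_4 x C_2 (6T11, order 48), (S_3 x S_3) : C_2 (6T13, order 72), PGL(2,5) (6T14, order 120), S_6 (6T16, order 720). By Dedekind's theorem, for a prime p not dividing disc(f) the degrees of the irreducible factors of f mod p form the cycle type of an element of G. Factoring f modulo the 23 such primes p <= 97 (skipping 2, 3, which divide the discriminant), each new pattern first appears at: mod 5: f = (x^2 + 2)(x^2 + x + 2)(x^2 + 4x + 2), pattern 2+2+2; mod 7: f = (x^3 + 2x^2 + 5x + 5)(x^3 + 5x^2 + 5x + 2), pattern 3+3; mod 31: f = (x + 7)(x + 12)(x + 15)(x + 16)(x + 19)(x + 24), pattern 1+1+1+1+1+1. No other pattern occurs in this range, so the set of observed cycle types is {2+2+2, 3+3, 1+1+1+1+1+1}. The candidates containing elements of all these cycle types are C_6 (6T1) of order 6, S_3 (6T2) of order 6, D_6 (6T3) of order 12, C_3 x S_3 (6T5) of order 18, A_4 x C_2 (6T6) of order 24, S_4 (6T8) of order 24, S_3 x S_3 (6T9) of order 36, S_4 x C_2 (6T11) of order 48, (S_3 x S_3) : C_2 (6T13) of order 72, PGL(2,5) (6T14) of order 120, S_6 (6T16) of order 720; the others are excluded. The observed types are precisely the cycle types that occur in S_3 (6T2). Each of the other remaining candidates has further cycle types, and by the Chebotarev density theorem the matching factorization patterns would occur for a proportion of primes equal to their share of the group: C_6 (6T1) additionally contains elements of type 6 (2 of its 6 elements, about 33% of primes); D_6 (6T3) additionally contains elements of type 6, 2+2+1+1 (5 of its 12 elements, about 42% of primes); C_3 x S_3 (6T5) additionally contains elements of type 6, 3+1+1+1 (10 of its 18 elements, about 56% of primes); A_4 x C_2 (6T6) additionally contains elements of type 6, 2+2+1+1, 2+1+1+1+1 (14 of its 24 elements, about 58% of primes); S_4 (6T8) additionally contains elements of type 4+1+1, 2+2+1+1 (9 of its 24 elements, about 38% of primes); S_3 x S_3 (6T9) additionally contains elements of type 6, 3+1+1+1, 2+2+1+1 (25 of its 36 elements, about 69% of primes); S_4 x C_2 (6T11) additionally contains elements of type 6, 4+2, 4+1+1, 2+2+1+1, 2+1+1+1+1 (32 of its 48 elements, about 67% of primes); (S_3 x S_3) : C_2 (6T13) additionally contains elements of type 6, 4+2, 3+2+1, 3+1+1+1, 2+2+1+1, 2+1+1+1+1 (61 of its 72 elements, about 85% of primes); PGL(2,5) (6T14) additionally contains elements of type 6, 5+1, 4+1+1, 2+2+1+1 (89 of its 120 elements, about 74% of primes); S_6 (6T16) additionally contains elements of type 6, 5+1, 4+2, 4+1+1, 3+2+1, 3+1+1+1, 2+2+1+1, 2+1+1+1+1 (664 of its 720 elements, about 92% of primes). None of the 23 primes tested shows any such pattern (for each of these groups the chance of that is below 10^-4), which rules them out. Hence G = S_3 (6T2), of order 6. The Galois group S_3 (6T2) has order 6, so the splitting field has degree 6 over Q.

6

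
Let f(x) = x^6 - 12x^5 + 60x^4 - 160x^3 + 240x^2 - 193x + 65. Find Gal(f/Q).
6T16: S_6

The polynomial f is an irreducible sextic over Q, so G = Gal(f/Q) is one of the 16 transitive subgroups 6T1, ..., 6T16 of S_6. The discriminant of f is 49781, which is not a perfect square, so G is not contained in A_6. The transitive groups of degree 6 not contained in A_6 are: C_6 (6T1, order 6), S_3 (6T2, order 6), D_6 (6T3, order 12), C_3 x S_3 (6T5, order 18), A_4 x C_2 (6T6, order 24), S_4 (6T8, order 24), S_3 x S_3 (6T9, order 36), S_4 x C_2 (6T11, order 48), (S_3 x S_3) : C_2 (6T13, order 72), PGL(2,5) (6T14, order 120), S_6 (6T16, order 720). By Dedekind's theorem, for a prime p not dividing disc(f) the degrees of the irreducible factors of f mod p form the cycle type of an element of G. Factoring f modulo the 4 such primes p <= 7, each new pattern first appears at: mod 2: f = (x^6 + x + 1), pattern 6; mod 5: f = (x)(x^5 + 3x^4 + 2), pattern 5+1; mod 7: f = (x^2 + 5x + 2)(x^4 + 4x^3 + 3x^2 + 6x + 1), pattern 4+2. No other pattern occurs in this range, so the set of observed cycle types is {6, 5+1, 4+2}. Among the candidates above, the only group containing elements of all these cycle types is S_6 (6T16); every other candidate lacks at least one of them. Hence G = S_6 (6T16), of order 720.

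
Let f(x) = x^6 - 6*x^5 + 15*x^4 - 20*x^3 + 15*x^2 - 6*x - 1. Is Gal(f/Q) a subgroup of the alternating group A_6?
The polynomial is irreducible of degree 6 over Q. Its discriminant is 1492992, which is not a perfect square. A Galois group lies in the alternating group exactly when the discriminant is a square in Q, so the Galois group (D_6) is not contained in A_6.

No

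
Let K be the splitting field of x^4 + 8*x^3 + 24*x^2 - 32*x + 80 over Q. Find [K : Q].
12

The degree of the splitting field over Q equals the order of the Galois group, so first determine the group. The polynomial is an irreducible quartic over Q and its discriminant is 1358954496 = 36864^2, a perfect square, so the Galois group is contained in A_4. The resolvent cubic y^3 - 24*y^2 - 576*y + 1536 is irreducible over Q. An irreducible resolvent with square discriminant gives A_4. The Galois group A_4 (4T4) has order 12, so the splitting field has degree 12 over Q.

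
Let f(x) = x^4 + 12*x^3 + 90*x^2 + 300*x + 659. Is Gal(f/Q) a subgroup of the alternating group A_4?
No

The polynomial is irreducible of degree 4 over Q. Its discriminant is 857311232, which is not a perfect square. A Galois group lies in the alternating group exactly when the discriminant is a square in Q, so the Galois group (D_4) is not contained in A_4.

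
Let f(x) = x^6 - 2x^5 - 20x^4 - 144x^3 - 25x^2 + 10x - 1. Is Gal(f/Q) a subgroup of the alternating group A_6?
Yes

The polynomial is irreducible of degree 6 over Q. Its discriminant is 7239685935286336 = 85086344^2, a perfect square. A Galois group lies in the alternating group exactly when the discriminant is a square in Q, so the Galois group (A_4) is contained in A_6.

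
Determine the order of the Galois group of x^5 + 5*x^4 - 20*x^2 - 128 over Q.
The degree of the splitting field over Q equals the order of the Galois group, so first determine the group. The polynomial f is an irreducible quintic over Q, so G = Gal(f/Q) is a transitive subgroup of S_5: one of C_5 (5T1, order 5), D_5 (5T2, order 10), F_20 (5T3, order 20), A_5 (5T4, order 60) or S_5 (5T5, order 120). The discriminant of f is 1327104000000 = 1152000^2, a perfect square, so G is contained in A_5. The transitive groups of degree 5 contained in A_5 are: C_5 (5T1, order 5), D_5 (5T2, order 10), A_5 (5T4, order 60). By Dedekind's theorem, for a prime p not dividing disc(f) the degrees of the irreducible factors of f mod p form the cycle type of an element of G. Factoring f modulo the 23 such primes p <= 101 (skipping 2, 3, 5, which divide the discriminant), each new pattern first appears at: mod 7: f = (x^5 + 5x^4 + x^2 + 5), pattern 5; mod 17: f = (x + 14)(x^2 + 3x + 4)(x^2 + 5x + 5), pattern 2+2+1. No other pattern occurs in this range, so the set of observed cycle types is {5, 2+2+1}. The candidates containing elements of all these cycle types are D_5 (5T2) of order 10, A_5 (5T4) of order 60; the others are excluded. The observed types are precisely the cycle types that occur in D_5 (5T2) (apart from the identity). Each of the other remaining candidates has further cycle types, and by the Chebotarev density theorem the matching factorization patterns would occur for a proportion of primes equal to their share of the group: A_5 (5T4) additionally contains elements of type 3+1+1 (20 of its 60 elements, about 33% of primes). None of the 23 primes tested shows any such pattern (for each of these groups the chance of that is below 10^-4), which rules them out. Hence G = D_5 (5T2), of order 10. The Galois group D_5 (5T2) has order 10, so the splitting field has degree 10 over Q.

10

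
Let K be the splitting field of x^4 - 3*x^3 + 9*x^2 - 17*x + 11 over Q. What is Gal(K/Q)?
C_4, the cyclic group of order 4

The polynomial is an irreducible quartic over Q and its discriminant is 15125, which is not a perfect square, so the Galois group is not contained in A_4. The resolvent cubic y^3 - 9*y^2 + 7*y + 8 has exactly one rational root, so the Galois group is C_4 or D_4. The quartic becomes reducible over Q(sqrt(disc)), so the group is C_4.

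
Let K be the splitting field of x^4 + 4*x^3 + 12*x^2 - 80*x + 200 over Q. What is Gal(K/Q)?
V_4 (also written V4)

The polynomial is an irreducible quartic over Q and its discriminant is 5800345600 = 76160^2, a perfect square, so the Galois group is contained in A_4. The resolvent cubic y^3 - 12*y^2 - 1120*y splits completely over Q, which gives the Klein four-group V_4.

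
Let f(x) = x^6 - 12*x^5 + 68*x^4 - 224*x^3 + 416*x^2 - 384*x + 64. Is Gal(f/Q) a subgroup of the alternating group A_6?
Yes

The polynomial is irreducible of degree 6 over Q. Its discriminant is 164995463643136 = 12845056^2, a perfect square. A Galois group lies in the alternating group exactly when the discriminant is a square in Q, so the Galois group (A_4) is contained in A_6.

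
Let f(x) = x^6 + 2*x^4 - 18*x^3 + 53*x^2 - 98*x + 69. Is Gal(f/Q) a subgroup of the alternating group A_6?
No

The polynomial is irreducible of degree 6 over Q. Its discriminant is -15635001708544, which is not a perfect square. A Galois group lies in the alternating group exactly when the discriminant is a square in Q, so the Galois group (S_4 x C_2) is not contained in A_6.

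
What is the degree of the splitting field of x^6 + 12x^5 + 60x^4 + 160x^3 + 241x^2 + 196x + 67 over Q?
The degree of the splitting field over Q equals the order of the Galois group, so first determine the group. The polynomial f is an irreducible sextic over Q, so G = Gal(f/Q) is one of the 16 transitive subgroups 6T1, ..., 6T16 of S_6. The discriminant of f is 61504 = 248^2, a perfect square, so G is contained in A_6. The transitive groups of degree 6 contained in A_6 are: A_4 (6T4, order 12), S_4 (6T7, order 24), (C_3 x C_3) : C_4 (6T10, order 36), PSL(2,5) (6T12, order 60), A_6 (6T15, order 360). By Dedekind's theorem, for a prime p not dividing disc(f) the degrees of the irreducible factors of f mod p form the cycle type of an element of G. Factoring f modulo the 79 such primes p <= 419 (skipping 2, 31, which divide the discriminant), each new pattern first appears at: mod 3: f = (x^2 + x + 2)(x^4 + 2x^3 + 2x^2 + x + 2), pattern 4+2; mod 5: f = (x^3 + x + 1)(x^3 + 2x^2 + 4x + 2), pattern 3+3; mod 11: f = (x + 5)(x + 10)(x^2 + 3)(x^2 + 8x + 8), pattern 2+2+1+1; mod 67: f = (x)(x + 4)(x + 5)(x + 13)(x + 58)(x + 66), pattern 1+1+1+1+1+1. No other pattern occurs in this range, so the set of observed cycle types is {4+2, 3+3, 2+2+1+1, 1+1+1+1+1+1}. The candidates containing elements of all these cycle types are S_4 (6T7) of order 24, (C_3 x C_3) : C_4 (6T10) of order 36, A_6 (6T15) of order 360; the others are excluded. The observed types are precisely the cycle types that occur in S_4 (6T7). Each of the other remaining candidates has further cycle types, and by the Chebotarev density theorem the matching factorization patterns would occur for a proportion of primes equal to their share of the group: (C_3 x C_3) : C_4 (6T10) additionally contains elements of type 3+1+1+1 (4 of its 36 elements, about 11% of primes); A_6 (6T15) additionally contains elements of type 5+1, 3+1+1+1 (184 of its 360 elements, about 51% of primes). None of the 79 primes tested shows any such pattern (for each of these groups the chance of that is below 10^-4), which rules them out. Hence G = S_4 (6T7), of order 24. The Galois group S_4 (6T7) has order 24, so the splitting field has degree 24 over Q.

24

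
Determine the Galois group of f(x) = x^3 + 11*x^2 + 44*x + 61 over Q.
The polynomial is an irreducible cubic over Q and its discriminant is -279, which is not a perfect square. For an irreducible cubic, a non-square discriminant gives Galois group S_3.

S_3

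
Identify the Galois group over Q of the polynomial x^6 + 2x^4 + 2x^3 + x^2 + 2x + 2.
The polynomial f is an irreducible sextic over Q, so G = Gal(f/Q) is one of the 16 transitive subgroups 6T1, ..., 6T16 of S_6. The discriminant of f is -187648, which is not a perfect square, so G is not contained in A_6. The transitive groups of degree 6 not contained in A_6 are: C_6 (6T1, order 6), S_3 (6T2, order 6), D_6 (6T3, order 12), C_3 x S_3 (6T5, order 18), A_4 x C_2 (6T6, order 24), S_4 (6T8, order 24), S_3 x S_3 (6T9, order 36), S_4 x C_2 (6T11, order 48), (S_3 x S_3) : C_2 (6T13, order 72), PGL(2,5) (6T14, order 120), S_6 (6T16, order 720). By Dedekind's theorem, for a prime p not dividing disc(f) the degrees of the irreducible factors of f mod p form the cycle type of an element of G. Factoring f modulo the 29 such primes p <= 113 (skipping 2, which divides the discriminant), each new pattern first appears at: mod 3: f = (x^6 + 2x^4 + 2x^3 + x^2 + 2x + 2), pattern 6; mod 5: f = (x + 4)(x^2 + x + 2)(x^3 + x + 4), pattern 3+2+1; mod 7: f = (x^2 + 6x + 6)(x^4 + x^3 + 4x^2 + 5), pattern 4+2; mod 17: f = (x^3 + x + 5)(x^3 + x + 14), pattern 3+3; mod 19: f = (x^2 + 10x + 7)(x^2 + 12x + 5)(x^2 + 16x + 12), pattern 2+2+2; mod 37: f = (x + 21)(x + 34)(x^2 + 3x + 10)(x^2 + 16x + 35), pattern 2+2+1+1; mod 41: f = (x + 2)(x + 17)(x + 22)(x^3 + x + 33), pattern 3+1+1+1; mod 113: f = (x + 11)(x + 21)(x + 23)(x + 79)(x^2 + 92x + 103), pattern 2+1+1+1+1. No other pattern occurs in this range, so the set of observed cycle types is {6, 3+2+1, 4+2, 3+3, 2+2+2, 2+2+1+1, 3+1+1+1, 2+1+1+1+1}. The candidates containing elements of all these cycle types are (S_3 x S_3) : C_2 (6T13) of order 72, S_6 (6T16) of order 720; the others are excluded. The observed types are precisely the cycle types that occur in (S_3 x S_3) : C_2 (6T13) (apart from the identity). Each of the other remaining candidates has further cycle types, and by the Chebotarev density theorem the matching factorization patterns would occur for a proportion of primes equal to their share of the group: S_6 (6T16) additionally contains elements of type 5+1, 4+1+1 (234 of its 720 elements, about 32% of primes). None of the 29 primes tested shows any such pattern (for each of these groups the chance of that is below 10^-4), which rules them out. Hence G = (S_3 x S_3) : C_2 (6T13), of order 72.

(S_3 x S_3) : C_2, the group 6T13 of order 72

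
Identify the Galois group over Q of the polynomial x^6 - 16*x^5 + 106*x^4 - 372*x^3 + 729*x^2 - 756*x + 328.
6T13: (S_3 x S_3) : C_2

The polynomial f is an irreducible sextic over Q, so G = Gal(f/Q) is one of the 16 transitive subgroups 6T1, ..., 6T16 of S_6. The discriminant of f is -48037888, which is not a perfect square, so G is not contained in A_6. The transitive groups of degree 6 not contained in A_6 are: C_6 (6T1, order 6), S_3 (6T2, order 6), D_6 (6T3, order 12), C_3 x S_3 (6T5, order 18), A_4 x C_2 (6T6, order 24), S_4 (6T8, order 24), S_3 x S_3 (6T9, order 36), S_4 x C_2 (6T11, order 48), (S_3 x S_3) : C_2 (6T13, order 72), PGL(2,5) (6T14, order 120), S_6 (6T16, order 720). By Dedekind's theorem, for a prime p not dividing disc(f) the degrees of the irreducible factors of f mod p form the cycle type of an element of G. Factoring f modulo the 29 such primes p <= 113 (skipping 2, which divides the discriminant), each new pattern first appears at: mod 3: f = (x^6 + 2x^5 + x^4 + 1), pattern 6; mod 5: f = (x + 4)(x^2 + 3x + 4)(x^3 + 2x^2 + x + 3), pattern 3+2+1; mod 7: f = (x^2 + 6x + 6)(x^4 + 6x^3 + x^2 + 6x + 1), pattern 4+2; mod 17: f = (x^3 + 9x^2 + 4x + 7)(x^3 + 9x^2 + 4x + 8), pattern 3+3; mod 19: f = (x^2 + 7)(x^2 + 6x + 14)(x^2 + 16x + 8), pattern 2+2+2; mod 37: f = (x + 7)(x + 32)(x^2 + 22x + 15)(x^2 + 34x + 6), pattern 2+2+1+1; mod 41: f = (x)(x + 2)(x + 31)(x^3 + 33x^2 + 21x + 5), pattern 3+1+1+1; mod 113: f = (x + 6)(x + 24)(x + 75)(x + 100)(x^2 + 5x + 86), pattern 2+1+1+1+1. No other pattern occurs in this range, so the set of observed cycle types is {6, 3+2+1, 4+2, 3+3, 2+2+2, 2+2+1+1, 3+1+1+1, 2+1+1+1+1}. The candidates containing elements of all these cycle types are (S_3 x S_3) : C_2 (6T13) of order 72, S_6 (6T16) of order 720; the others are excluded. The observed types are precisely the cycle types that occur in (S_3 x S_3) : C_2 (6T13) (apart from the identity). Each of the other remaining candidates has further cycle types, and by the Chebotarev density theorem the matching factorization patterns would occur for a proportion of primes equal to their share of the group: S_6 (6T16) additionally contains elements of type 5+1, 4+1+1 (234 of its 720 elements, about 32% of primes). None of the 29 primes tested shows any such pattern (for each of these groups the chance of that is below 10^-4), which rules them out. Hence G = (S_3 x S_3) : C_2 (6T13), of order 72.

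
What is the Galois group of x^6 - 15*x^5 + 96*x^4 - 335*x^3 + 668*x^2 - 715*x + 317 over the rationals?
The polynomial f is an irreducible sextic over Q, so G = Gal(f/Q) is one of the 16 transitive subgroups 6T1, ..., 6T16 of S_6. The discriminant of f is 810448, which is not a perfect square, so G is not contained in A_6. The transitive groups of degree 6 not contained in A_6 are: C_6 (6T1, order 6), S_3 (6T2, order 6), D_6 (6T3, order 12), C_3 x S_3 (6T5, order 18), A_4 x C_2 (6T6, order 24), S_4 (6T8, order 24), S_3 x S_3 (6T9, order 36), S_4 x C_2 (6T11, order 48), (S_3 x S_3) : C_2 (6T13, order 72), PGL(2,5) (6T14, order 120), S_6 (6T16, order 720). By Dedekind's theorem, for a prime p not dividing disc(f) the degrees of the irreducible factors of f mod p form the cycle type of an element of G. Factoring f modulo the 22 such primes p <= 89 (skipping 2, 37, which divide the discriminant), each new pattern first appears at: mod 3: f = (x^3 + x^2 + 2)(x^3 + 2x^2 + x + 1), pattern 3+3; mod 5: f = (x^2 + 3)(x^2 + x + 2)(x^2 + 4x + 2), pattern 2+2+2; mod 17: f = (x + 13)(x + 16)(x^4 + 7x^3 + 8x^2 + 7), pattern 4+1+1; mod 67: f = (x + 2)(x + 60)(x^2 + 62x + 46)(x^2 + 62x + 56), pattern 2+2+1+1. No other pattern occurs in this range, so the set of observed cycle types is {3+3, 2+2+2, 4+1+1, 2+2+1+1}. The candidates containing elements of all these cycle types are S_4 (6T8) of order 24, S_4 x C_2 (6T11) of order 48, PGL(2,5) (6T14) of order 120, S_6 (6T16) of order 720; the others are excluded. The observed types are precisely the cycle types that occur in S_4 (6T8) (apart from the identity). Each of the other remaining candidates has further cycle types, and by the Chebotarev density theorem the matching factorization patterns would occur for a proportion of primes equal to their share of the group: S_4 x C_2 (6T11) additionally contains elements of type 6, 4+2, 2+1+1+1+1 (17 of its 48 elements, about 35% of primes); PGL(2,5) (6T14) additionally contains elements of type 6, 5+1 (44 of its 120 elements, about 37% of primes); S_6 (6T16) additionally contains elements of type 6, 5+1, 4+2, 3+2+1, 3+1+1+1, 2+1+1+1+1 (529 of its 720 elements, about 73% of primes). None of the 22 primes tested shows any such pattern (for each of these groups the chance of that is below 10^-4), which rules them out. Hence G = S_4 (6T8), of order 24.

S_4 (order 24)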